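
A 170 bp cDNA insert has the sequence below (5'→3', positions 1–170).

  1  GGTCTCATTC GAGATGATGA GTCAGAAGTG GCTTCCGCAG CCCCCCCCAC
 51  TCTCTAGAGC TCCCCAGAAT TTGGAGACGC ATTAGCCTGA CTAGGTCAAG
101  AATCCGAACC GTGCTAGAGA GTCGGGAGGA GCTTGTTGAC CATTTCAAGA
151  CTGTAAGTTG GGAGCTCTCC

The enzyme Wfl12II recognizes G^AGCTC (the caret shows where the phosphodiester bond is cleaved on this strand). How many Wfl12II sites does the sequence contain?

GAGCTC occurs starting at positions 57, 162.
Wfl12II cuts at 2 sites.

2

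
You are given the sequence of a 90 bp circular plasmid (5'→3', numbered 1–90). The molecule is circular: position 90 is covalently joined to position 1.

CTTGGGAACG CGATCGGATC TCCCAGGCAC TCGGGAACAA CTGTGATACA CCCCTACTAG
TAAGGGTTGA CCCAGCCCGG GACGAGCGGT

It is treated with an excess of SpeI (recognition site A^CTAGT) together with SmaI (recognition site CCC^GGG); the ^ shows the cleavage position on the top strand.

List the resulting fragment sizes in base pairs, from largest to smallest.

The SpeI site (ACTAGT) starts at position 56.
SpeI cuts after the first base of each site, so after position 56.
The SmaI site (CCCGGG) starts at position 76.
SmaI cuts after base 3 of each site, so after position 78.
Combined cut positions: 56, 78.
Circular molecule, 2 cuts → 2 fragments:
  57–78 → 22 bp
  79–90 then 1–56 → 12 + 56 = 68 bp
Sorted largest to smallest: 68, 22 bp.

68, 22 bp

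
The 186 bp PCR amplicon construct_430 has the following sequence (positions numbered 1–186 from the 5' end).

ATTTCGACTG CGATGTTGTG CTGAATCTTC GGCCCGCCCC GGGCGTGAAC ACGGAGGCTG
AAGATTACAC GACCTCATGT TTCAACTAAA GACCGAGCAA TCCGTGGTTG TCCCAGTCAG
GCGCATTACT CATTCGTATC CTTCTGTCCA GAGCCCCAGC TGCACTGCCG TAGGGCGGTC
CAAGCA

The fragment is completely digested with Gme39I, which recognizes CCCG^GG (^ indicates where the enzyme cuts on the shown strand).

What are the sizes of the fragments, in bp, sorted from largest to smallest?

The Gme39I site (CCCGGG) starts at position 38.
Gme39I cuts after base 4 of each site, so after position 41.
Linear molecule, 1 cut → 2 fragments:
  1–41 → 41 bp
  42–186 → 145 bp
Sorted largest to smallest: 145, 41 bp.

145, 41 bp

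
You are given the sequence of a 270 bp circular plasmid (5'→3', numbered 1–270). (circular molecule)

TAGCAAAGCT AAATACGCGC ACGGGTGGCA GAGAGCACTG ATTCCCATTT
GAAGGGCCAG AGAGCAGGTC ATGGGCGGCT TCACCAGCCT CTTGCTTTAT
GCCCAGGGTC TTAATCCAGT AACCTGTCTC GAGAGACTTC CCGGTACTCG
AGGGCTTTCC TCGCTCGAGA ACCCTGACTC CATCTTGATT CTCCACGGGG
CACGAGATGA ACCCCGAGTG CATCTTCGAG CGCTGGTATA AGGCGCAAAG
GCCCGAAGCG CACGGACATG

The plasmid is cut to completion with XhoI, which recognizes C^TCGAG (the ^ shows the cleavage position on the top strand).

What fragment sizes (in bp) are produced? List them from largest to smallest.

XhoI sites (CTCGAG) start at positions 128, 147, 164.
XhoI cuts after the first base of each site, so after positions 128, 147, 164.
Circular molecule, 3 cuts → 3 fragments:
  129–147 → 19 bp
  148–164 → 17 bp
  165–270 then 1–128 → 106 + 128 = 234 bp
Sorted largest to smallest: 234, 19, 17 bp.

234, 19, 17 bp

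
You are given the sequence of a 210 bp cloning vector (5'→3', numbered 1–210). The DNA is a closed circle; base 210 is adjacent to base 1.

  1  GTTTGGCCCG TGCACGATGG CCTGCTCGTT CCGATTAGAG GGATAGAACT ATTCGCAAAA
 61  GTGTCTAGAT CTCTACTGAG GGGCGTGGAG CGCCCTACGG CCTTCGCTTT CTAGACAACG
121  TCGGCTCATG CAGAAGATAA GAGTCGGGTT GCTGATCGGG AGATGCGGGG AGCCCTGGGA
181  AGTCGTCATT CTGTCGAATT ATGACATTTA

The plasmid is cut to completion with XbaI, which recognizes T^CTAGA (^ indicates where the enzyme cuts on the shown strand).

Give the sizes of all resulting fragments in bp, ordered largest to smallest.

164, 46 bp

XbaI sites (TCTAGA) start at positions 64, 110.
XbaI cuts after the first base of each site, so after positions 64, 110.
Circular molecule, 2 cuts → 2 fragments:
  65–110 → 46 bp
  111–210 then 1–64 → 100 + 64 = 164 bp
Sorted largest to smallest: 164, 46 bp.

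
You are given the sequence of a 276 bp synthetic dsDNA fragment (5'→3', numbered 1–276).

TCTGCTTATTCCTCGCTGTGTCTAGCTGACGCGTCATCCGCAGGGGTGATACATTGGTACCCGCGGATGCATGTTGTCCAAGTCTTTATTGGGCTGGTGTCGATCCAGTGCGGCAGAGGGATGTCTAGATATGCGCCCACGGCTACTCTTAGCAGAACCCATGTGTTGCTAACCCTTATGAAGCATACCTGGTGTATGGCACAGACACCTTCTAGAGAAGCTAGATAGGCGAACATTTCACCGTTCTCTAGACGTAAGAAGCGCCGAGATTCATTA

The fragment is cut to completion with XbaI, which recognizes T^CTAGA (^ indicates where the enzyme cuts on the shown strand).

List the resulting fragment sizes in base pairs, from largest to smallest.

124, 87, 36, 29 bp

XbaI sites (TCTAGA) start at positions 124, 211, 247.
XbaI cuts after the first base of each site, so after positions 124, 211, 247.
Linear molecule, 3 cuts → 4 fragments:
  1–124 → 124 bp
  125–211 → 87 bp
  212–247 → 36 bp
  248–276 → 29 bp
Sorted largest to smallest: 124, 87, 36, 29 bp.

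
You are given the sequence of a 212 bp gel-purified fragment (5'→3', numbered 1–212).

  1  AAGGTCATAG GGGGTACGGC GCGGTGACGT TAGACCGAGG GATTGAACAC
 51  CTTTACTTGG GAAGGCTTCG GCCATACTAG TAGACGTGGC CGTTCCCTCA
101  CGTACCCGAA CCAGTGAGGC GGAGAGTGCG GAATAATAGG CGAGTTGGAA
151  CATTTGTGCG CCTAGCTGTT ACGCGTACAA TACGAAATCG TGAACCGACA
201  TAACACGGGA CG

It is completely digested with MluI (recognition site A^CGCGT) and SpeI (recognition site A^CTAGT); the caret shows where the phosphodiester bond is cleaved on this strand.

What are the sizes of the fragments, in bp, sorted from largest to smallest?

95, 76, 41 bp

The MluI site (ACGCGT) starts at position 171.
MluI cuts after the first base of each site, so after position 171.
The SpeI site (ACTAGT) starts at position 76.
SpeI cuts after the first base of each site, so after position 76.
Combined cut positions: 76, 171.
Linear molecule, 2 cuts → 3 fragments:
  1–76 → 76 bp
  77–171 → 95 bp
  172–212 → 41 bp
Sorted largest to smallest: 95, 76, 41 bp.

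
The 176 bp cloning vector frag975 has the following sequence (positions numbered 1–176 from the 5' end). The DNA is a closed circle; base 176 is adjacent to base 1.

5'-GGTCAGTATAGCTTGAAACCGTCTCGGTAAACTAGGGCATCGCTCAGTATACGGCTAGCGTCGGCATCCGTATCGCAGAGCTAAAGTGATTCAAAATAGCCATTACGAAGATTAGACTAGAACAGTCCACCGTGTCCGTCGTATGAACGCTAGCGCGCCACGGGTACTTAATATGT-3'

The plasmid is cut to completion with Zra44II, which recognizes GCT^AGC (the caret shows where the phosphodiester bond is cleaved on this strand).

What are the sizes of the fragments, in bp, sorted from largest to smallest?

95, 81 bp

Zra44II sites (GCTAGC) start at positions 54, 149.
Zra44II cuts after base 3 of each site, so after positions 56, 151.
Circular molecule, 2 cuts → 2 fragments:
  57–151 → 95 bp
  152–176 then 1–56 → 25 + 56 = 81 bp
Sorted largest to smallest: 95, 81 bp.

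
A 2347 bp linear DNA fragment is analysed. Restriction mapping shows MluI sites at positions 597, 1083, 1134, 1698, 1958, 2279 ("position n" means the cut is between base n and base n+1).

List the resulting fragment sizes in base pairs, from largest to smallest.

Linear molecule, 6 cuts → 7 fragments:
  597 − 0 = 597 bp
  1083 − 597 = 486 bp
  1134 − 1083 = 51 bp
  1698 − 1134 = 564 bp
  1958 − 1698 = 260 bp
  2279 − 1958 = 321 bp
  2347 − 2279 = 68 bp
Sorted largest to smallest: 597, 564, 486, 321, 260, 68, 51 bp.

597, 564, 486, 321, 260, 68, 51 bp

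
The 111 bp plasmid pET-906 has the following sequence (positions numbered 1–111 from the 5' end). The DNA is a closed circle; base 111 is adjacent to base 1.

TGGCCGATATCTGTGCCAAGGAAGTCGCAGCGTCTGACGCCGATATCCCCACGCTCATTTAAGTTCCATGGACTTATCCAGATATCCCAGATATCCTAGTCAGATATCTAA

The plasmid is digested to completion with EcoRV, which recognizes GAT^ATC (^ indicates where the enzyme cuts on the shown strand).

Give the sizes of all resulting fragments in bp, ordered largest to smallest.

39, 36, 14, 13, 9 bp

EcoRV sites (GATATC) start at positions 6, 42, 81, 90, 103.
EcoRV cuts after base 3 of each site, so after positions 8, 44, 83, 92, 105.
Circular molecule, 5 cuts → 5 fragments:
  9–44 → 36 bp
  45–83 → 39 bp
  84–92 → 9 bp
  93–105 → 13 bp
  106–111 then 1–8 → 6 + 8 = 14 bp
Sorted largest to smallest: 39, 36, 14, 13, 9 bp.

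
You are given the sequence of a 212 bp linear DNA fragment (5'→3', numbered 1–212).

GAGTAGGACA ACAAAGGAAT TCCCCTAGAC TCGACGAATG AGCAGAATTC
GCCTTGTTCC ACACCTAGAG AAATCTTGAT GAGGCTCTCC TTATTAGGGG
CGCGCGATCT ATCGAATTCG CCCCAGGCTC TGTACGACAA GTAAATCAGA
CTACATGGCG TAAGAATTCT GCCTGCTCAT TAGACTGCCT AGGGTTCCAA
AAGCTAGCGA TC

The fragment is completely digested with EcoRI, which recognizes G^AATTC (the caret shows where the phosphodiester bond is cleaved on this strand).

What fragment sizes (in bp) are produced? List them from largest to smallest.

EcoRI sites (GAATTC) start at positions 17, 45, 114, 164.
EcoRI cuts after the first base of each site, so after positions 17, 45, 114, 164.
Linear molecule, 4 cuts → 5 fragments:
  1–17 → 17 bp
  18–45 → 28 bp
  46–114 → 69 bp
  115–164 → 50 bp
  165–212 → 48 bp
Sorted largest to smallest: 69, 50, 48, 28, 17 bp.

69, 50, 48, 28, 17 bp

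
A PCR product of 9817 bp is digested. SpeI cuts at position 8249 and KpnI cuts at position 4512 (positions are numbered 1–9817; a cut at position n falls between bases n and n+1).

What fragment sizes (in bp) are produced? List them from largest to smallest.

Combined cut positions (sorted): 4512, 8249.
Linear molecule, 2 cuts → 3 fragments:
  4512 − 0 = 4512 bp
  8249 − 4512 = 3737 bp
  9817 − 8249 = 1568 bp
Sorted largest to smallest: 4512, 3737, 1568 bp.

4512, 3737, 1568 bp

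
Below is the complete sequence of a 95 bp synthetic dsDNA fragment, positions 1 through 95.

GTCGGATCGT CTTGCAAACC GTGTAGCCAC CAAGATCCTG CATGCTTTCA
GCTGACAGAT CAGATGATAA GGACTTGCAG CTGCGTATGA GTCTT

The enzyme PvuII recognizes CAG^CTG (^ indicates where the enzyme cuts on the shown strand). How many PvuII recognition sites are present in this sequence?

CAGCTG occurs starting at positions 49, 78.
PvuII cuts at 2 sites.

2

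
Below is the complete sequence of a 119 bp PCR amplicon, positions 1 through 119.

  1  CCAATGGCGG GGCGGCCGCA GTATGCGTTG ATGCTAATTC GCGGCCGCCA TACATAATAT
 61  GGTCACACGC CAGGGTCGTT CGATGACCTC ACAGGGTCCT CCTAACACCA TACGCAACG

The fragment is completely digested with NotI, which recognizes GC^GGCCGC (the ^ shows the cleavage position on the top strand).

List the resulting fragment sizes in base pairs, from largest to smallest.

77, 29, 13 bp

NotI sites (GCGGCCGC) start at positions 12, 41.
NotI cuts after base 2 of each site, so after positions 13, 42.
Linear molecule, 2 cuts → 3 fragments:
  1–13 → 13 bp
  14–42 → 29 bp
  43–119 → 77 bp
Sorted largest to smallest: 77, 29, 13 bp.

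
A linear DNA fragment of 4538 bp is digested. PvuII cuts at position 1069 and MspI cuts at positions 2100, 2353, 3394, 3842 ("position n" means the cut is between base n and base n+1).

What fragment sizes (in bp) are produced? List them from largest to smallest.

Combined cut positions (sorted): 1069, 2100, 2353, 3394, 3842.
Linear molecule, 5 cuts → 6 fragments:
  1069 − 0 = 1069 bp
  2100 − 1069 = 1031 bp
  2353 − 2100 = 253 bp
  3394 − 2353 = 1041 bp
  3842 − 3394 = 448 bp
  4538 − 3842 = 696 bp
Sorted largest to smallest: 1069, 1041, 1031, 696, 448, 253 bp.

1069, 1041, 1031, 696, 448, 253 bp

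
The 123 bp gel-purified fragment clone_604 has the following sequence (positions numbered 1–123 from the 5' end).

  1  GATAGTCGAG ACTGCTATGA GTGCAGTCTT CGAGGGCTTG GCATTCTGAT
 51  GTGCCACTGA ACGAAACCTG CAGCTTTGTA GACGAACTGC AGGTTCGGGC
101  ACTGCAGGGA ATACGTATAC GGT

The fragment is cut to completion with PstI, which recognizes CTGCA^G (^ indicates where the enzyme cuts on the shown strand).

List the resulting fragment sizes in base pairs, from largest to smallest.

72, 19, 17, 15 bp

PstI sites (CTGCAG) start at positions 68, 87, 102.
PstI cuts after base 5 of each site (before the last base), so after positions 72, 91, 106.
Linear molecule, 3 cuts → 4 fragments:
  1–72 → 72 bp
  73–91 → 19 bp
  92–106 → 15 bp
  107–123 → 17 bp
Sorted largest to smallest: 72, 19, 17, 15 bp.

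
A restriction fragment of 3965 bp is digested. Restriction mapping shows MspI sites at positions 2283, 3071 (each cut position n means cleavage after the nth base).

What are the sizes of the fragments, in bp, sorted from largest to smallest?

Linear molecule, 2 cuts → 3 fragments:
  2283 − 0 = 2283 bp
  3071 − 2283 = 788 bp
  3965 − 3071 = 894 bp
Sorted largest to smallest: 2283, 894, 788 bp.

2283, 894, 788 bp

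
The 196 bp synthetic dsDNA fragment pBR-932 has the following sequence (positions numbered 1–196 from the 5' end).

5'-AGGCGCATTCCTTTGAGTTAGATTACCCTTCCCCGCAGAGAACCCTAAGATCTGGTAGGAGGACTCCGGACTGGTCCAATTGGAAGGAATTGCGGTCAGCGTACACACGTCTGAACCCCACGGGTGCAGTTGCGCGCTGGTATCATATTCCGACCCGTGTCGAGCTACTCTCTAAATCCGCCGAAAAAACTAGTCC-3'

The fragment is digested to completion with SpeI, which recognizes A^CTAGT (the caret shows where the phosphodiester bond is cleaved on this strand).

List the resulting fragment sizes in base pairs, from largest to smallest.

189, 7 bp

The SpeI site (ACTAGT) starts at position 189.
SpeI cuts after the first base of each site, so after position 189.
Linear molecule, 1 cut → 2 fragments:
  1–189 → 189 bp
  190–196 → 7 bp
Sorted largest to smallest: 189, 7 bp.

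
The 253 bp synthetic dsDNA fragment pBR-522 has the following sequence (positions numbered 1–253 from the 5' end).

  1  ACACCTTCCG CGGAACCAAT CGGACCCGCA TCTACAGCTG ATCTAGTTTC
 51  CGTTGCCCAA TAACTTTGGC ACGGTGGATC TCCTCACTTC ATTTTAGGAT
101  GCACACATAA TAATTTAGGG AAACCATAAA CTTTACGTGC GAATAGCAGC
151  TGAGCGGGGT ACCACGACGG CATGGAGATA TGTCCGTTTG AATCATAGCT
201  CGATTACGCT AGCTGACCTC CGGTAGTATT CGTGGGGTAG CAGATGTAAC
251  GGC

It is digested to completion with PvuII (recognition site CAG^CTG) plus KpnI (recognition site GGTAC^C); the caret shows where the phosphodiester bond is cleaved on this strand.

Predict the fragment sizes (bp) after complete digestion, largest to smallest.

112, 91, 37, 13 bp

PvuII sites (CAGCTG) start at positions 35, 147.
PvuII cuts after base 3 of each site, so after positions 37, 149.
The KpnI site (GGTACC) starts at position 158.
KpnI cuts after base 5 of each site (before the last base), so after position 162.
Combined cut positions: 37, 149, 162.
Linear molecule, 3 cuts → 4 fragments:
  1–37 → 37 bp
  38–149 → 112 bp
  150–162 → 13 bp
  163–253 → 91 bp
Sorted largest to smallest: 112, 91, 37, 13 bp.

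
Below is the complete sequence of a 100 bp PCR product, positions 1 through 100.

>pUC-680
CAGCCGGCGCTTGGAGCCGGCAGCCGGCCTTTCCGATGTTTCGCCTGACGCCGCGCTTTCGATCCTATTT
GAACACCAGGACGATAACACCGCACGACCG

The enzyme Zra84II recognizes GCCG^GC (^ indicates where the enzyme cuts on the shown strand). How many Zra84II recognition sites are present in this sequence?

3

GCCGGC occurs starting at positions 3, 16, 23.
Zra84II cuts at 3 sites.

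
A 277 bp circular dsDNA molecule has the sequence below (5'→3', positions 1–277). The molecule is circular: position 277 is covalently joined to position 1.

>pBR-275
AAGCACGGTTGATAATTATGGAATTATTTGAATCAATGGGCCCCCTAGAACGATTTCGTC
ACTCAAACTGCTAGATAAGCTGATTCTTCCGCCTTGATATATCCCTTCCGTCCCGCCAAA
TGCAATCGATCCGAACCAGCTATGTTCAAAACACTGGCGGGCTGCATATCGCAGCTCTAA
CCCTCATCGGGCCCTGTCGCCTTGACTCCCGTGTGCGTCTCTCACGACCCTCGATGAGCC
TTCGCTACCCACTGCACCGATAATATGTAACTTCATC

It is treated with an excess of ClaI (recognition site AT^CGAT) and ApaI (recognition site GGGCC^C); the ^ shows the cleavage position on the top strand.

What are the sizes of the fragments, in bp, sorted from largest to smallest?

126, 84, 67 bp

The ClaI site (ATCGAT) starts at position 125.
ClaI cuts after base 2 of each site, so after position 126.
ApaI sites (GGGCCC) start at positions 38, 189.
ApaI cuts after base 5 of each site (before the last base), so after positions 42, 193.
Combined cut positions: 42, 126, 193.
Circular molecule, 3 cuts → 3 fragments:
  43–126 → 84 bp
  127–193 → 67 bp
  194–277 then 1–42 → 84 + 42 = 126 bp
Sorted largest to smallest: 126, 84, 67 bp.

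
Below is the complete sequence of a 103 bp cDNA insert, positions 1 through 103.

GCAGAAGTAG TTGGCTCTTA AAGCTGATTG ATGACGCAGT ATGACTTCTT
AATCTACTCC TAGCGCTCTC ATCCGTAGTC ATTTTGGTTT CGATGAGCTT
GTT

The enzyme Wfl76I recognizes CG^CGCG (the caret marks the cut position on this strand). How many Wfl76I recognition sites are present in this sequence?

0

No occurrence of CGCGCG is present in the sequence.
Wfl76I does not cut: 0 sites.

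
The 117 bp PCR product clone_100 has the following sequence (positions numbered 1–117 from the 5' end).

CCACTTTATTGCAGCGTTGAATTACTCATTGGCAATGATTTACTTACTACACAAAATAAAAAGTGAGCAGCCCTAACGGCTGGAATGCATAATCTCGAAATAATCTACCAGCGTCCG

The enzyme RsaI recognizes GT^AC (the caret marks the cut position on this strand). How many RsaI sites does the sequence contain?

No occurrence of GTAC is present in the sequence.
RsaI does not cut: 0 sites.

0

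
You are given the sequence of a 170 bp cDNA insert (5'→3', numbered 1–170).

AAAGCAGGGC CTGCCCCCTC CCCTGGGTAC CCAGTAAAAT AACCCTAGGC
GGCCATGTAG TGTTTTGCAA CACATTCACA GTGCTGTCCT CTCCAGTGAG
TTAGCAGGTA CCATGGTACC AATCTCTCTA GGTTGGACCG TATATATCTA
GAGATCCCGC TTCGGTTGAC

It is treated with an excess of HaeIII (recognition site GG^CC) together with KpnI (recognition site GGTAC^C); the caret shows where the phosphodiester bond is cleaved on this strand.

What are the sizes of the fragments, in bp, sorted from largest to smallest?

59, 51, 22, 21, 9, 8 bp

HaeIII sites (GGCC) start at positions 8, 51.
HaeIII cuts after base 2 of each site, so after positions 9, 52.
KpnI sites (GGTACC) start at positions 26, 107, 115.
KpnI cuts after base 5 of each site (before the last base), so after positions 30, 111, 119.
Combined cut positions: 9, 30, 52, 111, 119.
Linear molecule, 5 cuts → 6 fragments:
  1–9 → 9 bp
  10–30 → 21 bp
  31–52 → 22 bp
  53–111 → 59 bp
  112–119 → 8 bp
  120–170 → 51 bp
Sorted largest to smallest: 59, 51, 22, 21, 9, 8 bp.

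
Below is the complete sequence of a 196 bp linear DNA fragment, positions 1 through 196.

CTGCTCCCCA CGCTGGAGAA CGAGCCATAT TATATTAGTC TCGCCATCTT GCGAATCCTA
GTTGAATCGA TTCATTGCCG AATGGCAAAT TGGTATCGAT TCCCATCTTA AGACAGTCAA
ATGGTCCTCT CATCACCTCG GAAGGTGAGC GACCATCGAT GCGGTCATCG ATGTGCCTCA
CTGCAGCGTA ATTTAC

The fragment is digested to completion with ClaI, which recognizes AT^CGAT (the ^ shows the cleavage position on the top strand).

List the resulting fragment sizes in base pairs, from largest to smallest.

ClaI sites (ATCGAT) start at positions 66, 95, 155, 167.
ClaI cuts after base 2 of each site, so after positions 67, 96, 156, 168.
Linear molecule, 4 cuts → 5 fragments:
  1–67 → 67 bp
  68–96 → 29 bp
  97–156 → 60 bp
  157–168 → 12 bp
  169–196 → 28 bp
Sorted largest to smallest: 67, 60, 29, 28, 12 bp.

67, 60, 29, 28, 12 bp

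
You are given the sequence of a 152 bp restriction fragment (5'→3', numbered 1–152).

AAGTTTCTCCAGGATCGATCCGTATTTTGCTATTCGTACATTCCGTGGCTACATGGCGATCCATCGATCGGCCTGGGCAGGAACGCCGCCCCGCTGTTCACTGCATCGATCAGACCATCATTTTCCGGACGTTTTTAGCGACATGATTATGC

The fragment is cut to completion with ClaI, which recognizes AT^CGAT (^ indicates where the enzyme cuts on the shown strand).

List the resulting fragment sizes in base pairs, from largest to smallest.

ClaI sites (ATCGAT) start at positions 14, 63, 105.
ClaI cuts after base 2 of each site, so after positions 15, 64, 106.
Linear molecule, 3 cuts → 4 fragments:
  1–15 → 15 bp
  16–64 → 49 bp
  65–106 → 42 bp
  107–152 → 46 bp
Sorted largest to smallest: 49, 46, 42, 15 bp.

49, 46, 42, 15 bp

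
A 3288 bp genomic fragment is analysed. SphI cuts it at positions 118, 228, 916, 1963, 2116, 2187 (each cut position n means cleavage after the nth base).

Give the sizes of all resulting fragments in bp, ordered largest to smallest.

Linear molecule, 6 cuts → 7 fragments:
  118 − 0 = 118 bp
  228 − 118 = 110 bp
  916 − 228 = 688 bp
  1963 − 916 = 1047 bp
  2116 − 1963 = 153 bp
  2187 − 2116 = 71 bp
  3288 − 2187 = 1101 bp
Sorted largest to smallest: 1101, 1047, 688, 153, 118, 110, 71 bp.

1101, 1047, 688, 153, 118, 110, 71 bp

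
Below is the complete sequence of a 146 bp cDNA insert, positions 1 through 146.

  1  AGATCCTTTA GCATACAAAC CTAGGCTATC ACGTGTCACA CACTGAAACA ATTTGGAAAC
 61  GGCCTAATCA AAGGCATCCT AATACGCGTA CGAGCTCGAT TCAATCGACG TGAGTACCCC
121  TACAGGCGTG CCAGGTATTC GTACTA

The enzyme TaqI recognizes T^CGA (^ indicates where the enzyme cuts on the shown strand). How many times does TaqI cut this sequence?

TCGA occurs starting at positions 96, 105.
TaqI cuts at 2 sites.

2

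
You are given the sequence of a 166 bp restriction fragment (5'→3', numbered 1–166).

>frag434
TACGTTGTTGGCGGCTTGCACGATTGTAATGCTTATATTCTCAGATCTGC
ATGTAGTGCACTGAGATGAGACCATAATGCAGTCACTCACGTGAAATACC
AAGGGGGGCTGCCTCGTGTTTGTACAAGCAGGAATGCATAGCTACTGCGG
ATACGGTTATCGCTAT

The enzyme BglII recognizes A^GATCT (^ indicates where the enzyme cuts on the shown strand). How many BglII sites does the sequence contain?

1

AGATCT occurs starting at position 43.
BglII cuts at 1 site.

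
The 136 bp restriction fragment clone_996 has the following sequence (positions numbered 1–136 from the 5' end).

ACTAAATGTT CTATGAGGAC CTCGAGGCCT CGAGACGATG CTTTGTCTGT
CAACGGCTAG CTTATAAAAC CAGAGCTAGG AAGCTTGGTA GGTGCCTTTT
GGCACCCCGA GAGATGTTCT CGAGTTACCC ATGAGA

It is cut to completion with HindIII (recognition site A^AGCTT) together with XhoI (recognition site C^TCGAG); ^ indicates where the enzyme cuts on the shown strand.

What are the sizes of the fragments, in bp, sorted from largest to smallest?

The HindIII site (AAGCTT) starts at position 81.
HindIII cuts after the first base of each site, so after position 81.
XhoI sites (CTCGAG) start at positions 21, 29, 119.
XhoI cuts after the first base of each site, so after positions 21, 29, 119.
Combined cut positions: 21, 29, 81, 119.
Linear molecule, 4 cuts → 5 fragments:
  1–21 → 21 bp
  22–29 → 8 bp
  30–81 → 52 bp
  82–119 → 38 bp
  120–136 → 17 bp
Sorted largest to smallest: 52, 38, 21, 17, 8 bp.

52, 38, 21, 17, 8 bp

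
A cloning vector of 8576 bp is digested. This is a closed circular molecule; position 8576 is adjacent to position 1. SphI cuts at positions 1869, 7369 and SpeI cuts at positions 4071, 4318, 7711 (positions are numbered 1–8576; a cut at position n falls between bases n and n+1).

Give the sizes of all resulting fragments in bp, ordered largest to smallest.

Combined cut positions (sorted): 1869, 4071, 4318, 7369, 7711.
Circular molecule, 5 cuts → 5 fragments:
  4071 − 1869 = 2202 bp
  4318 − 4071 = 247 bp
  7369 − 4318 = 3051 bp
  7711 − 7369 = 342 bp
  wrap: 8576 − 7711 + 1869 = 2734 bp
Sorted largest to smallest: 3051, 2734, 2202, 342, 247 bp.

3051, 2734, 2202, 342, 247 bp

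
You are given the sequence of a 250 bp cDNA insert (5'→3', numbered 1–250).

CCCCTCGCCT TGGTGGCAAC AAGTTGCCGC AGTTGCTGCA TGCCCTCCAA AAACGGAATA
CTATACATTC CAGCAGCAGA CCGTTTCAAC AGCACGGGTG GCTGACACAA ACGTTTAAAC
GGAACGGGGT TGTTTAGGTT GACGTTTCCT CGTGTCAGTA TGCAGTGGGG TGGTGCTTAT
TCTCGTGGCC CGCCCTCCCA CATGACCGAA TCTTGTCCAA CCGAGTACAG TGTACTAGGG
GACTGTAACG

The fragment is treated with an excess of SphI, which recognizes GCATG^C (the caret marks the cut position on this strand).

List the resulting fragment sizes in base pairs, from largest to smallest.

The SphI site (GCATGC) starts at position 38.
SphI cuts after base 5 of each site (before the last base), so after position 42.
Linear molecule, 1 cut → 2 fragments:
  1–42 → 42 bp
  43–250 → 208 bp
Sorted largest to smallest: 208, 42 bp.

208, 42 bp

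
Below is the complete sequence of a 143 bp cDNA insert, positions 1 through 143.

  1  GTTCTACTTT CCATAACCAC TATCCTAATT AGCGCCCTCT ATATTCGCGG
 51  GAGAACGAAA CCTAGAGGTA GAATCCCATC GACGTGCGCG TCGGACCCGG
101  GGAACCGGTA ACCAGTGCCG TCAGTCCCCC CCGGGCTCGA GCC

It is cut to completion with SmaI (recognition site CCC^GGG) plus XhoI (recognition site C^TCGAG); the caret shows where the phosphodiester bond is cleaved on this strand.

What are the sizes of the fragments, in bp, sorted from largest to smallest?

98, 34, 7, 4 bp

SmaI sites (CCCGGG) start at positions 96, 130.
SmaI cuts after base 3 of each site, so after positions 98, 132.
The XhoI site (CTCGAG) starts at position 136.
XhoI cuts after the first base of each site, so after position 136.
Combined cut positions: 98, 132, 136.
Linear molecule, 3 cuts → 4 fragments:
  1–98 → 98 bp
  99–132 → 34 bp
  133–136 → 4 bp
  137–143 → 7 bp
Sorted largest to smallest: 98, 34, 7, 4 bp.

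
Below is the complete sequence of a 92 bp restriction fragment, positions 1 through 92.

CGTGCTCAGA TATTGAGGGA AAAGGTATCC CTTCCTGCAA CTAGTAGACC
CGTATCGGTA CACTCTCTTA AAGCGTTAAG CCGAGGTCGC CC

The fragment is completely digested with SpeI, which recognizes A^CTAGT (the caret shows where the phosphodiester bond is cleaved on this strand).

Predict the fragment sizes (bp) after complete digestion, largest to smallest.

52, 40 bp

The SpeI site (ACTAGT) starts at position 40.
SpeI cuts after the first base of each site, so after position 40.
Linear molecule, 1 cut → 2 fragments:
  1–40 → 40 bp
  41–92 → 52 bp
Sorted largest to smallest: 52, 40 bp.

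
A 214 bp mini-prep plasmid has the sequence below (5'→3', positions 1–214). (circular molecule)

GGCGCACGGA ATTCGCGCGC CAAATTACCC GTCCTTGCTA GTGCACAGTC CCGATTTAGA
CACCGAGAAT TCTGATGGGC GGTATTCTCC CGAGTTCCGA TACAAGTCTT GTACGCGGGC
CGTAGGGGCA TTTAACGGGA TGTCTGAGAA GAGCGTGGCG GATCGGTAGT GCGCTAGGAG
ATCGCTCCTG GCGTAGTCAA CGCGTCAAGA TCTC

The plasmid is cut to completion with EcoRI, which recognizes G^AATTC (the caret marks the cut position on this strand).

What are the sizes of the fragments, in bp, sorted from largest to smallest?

156, 58 bp

EcoRI sites (GAATTC) start at positions 9, 67.
EcoRI cuts after the first base of each site, so after positions 9, 67.
Circular molecule, 2 cuts → 2 fragments:
  10–67 → 58 bp
  68–214 then 1–9 → 147 + 9 = 156 bp
Sorted largest to smallest: 156, 58 bp.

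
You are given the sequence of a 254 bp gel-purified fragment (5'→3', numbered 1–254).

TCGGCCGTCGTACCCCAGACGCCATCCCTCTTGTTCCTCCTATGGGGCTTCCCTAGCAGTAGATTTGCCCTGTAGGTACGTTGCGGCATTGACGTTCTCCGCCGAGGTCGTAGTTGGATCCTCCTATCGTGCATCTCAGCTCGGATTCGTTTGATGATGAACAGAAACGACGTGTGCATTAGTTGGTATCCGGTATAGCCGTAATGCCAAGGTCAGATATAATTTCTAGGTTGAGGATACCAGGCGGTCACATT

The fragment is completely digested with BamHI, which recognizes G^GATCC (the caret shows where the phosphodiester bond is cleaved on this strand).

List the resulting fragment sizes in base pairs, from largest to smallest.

138, 116 bp

The BamHI site (GGATCC) starts at position 116.
BamHI cuts after the first base of each site, so after position 116.
Linear molecule, 1 cut → 2 fragments:
  1–116 → 116 bp
  117–254 → 138 bp
Sorted largest to smallest: 138, 116 bp.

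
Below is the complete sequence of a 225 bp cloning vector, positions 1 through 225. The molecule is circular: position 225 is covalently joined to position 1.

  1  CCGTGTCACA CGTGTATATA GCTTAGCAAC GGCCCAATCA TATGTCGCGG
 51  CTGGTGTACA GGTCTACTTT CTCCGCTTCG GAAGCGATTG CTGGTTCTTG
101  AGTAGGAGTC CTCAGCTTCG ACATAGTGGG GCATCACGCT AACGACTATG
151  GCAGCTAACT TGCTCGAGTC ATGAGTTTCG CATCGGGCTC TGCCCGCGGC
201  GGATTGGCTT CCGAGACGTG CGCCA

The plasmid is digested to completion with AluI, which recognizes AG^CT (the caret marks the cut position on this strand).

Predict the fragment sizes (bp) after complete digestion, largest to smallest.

AluI sites (AGCT) start at positions 20, 114, 153.
AluI cuts after base 2 of each site, so after positions 21, 115, 154.
Circular molecule, 3 cuts → 3 fragments:
  22–115 → 94 bp
  116–154 → 39 bp
  155–225 then 1–21 → 71 + 21 = 92 bp
Sorted largest to smallest: 94, 92, 39 bp.

94, 92, 39 bp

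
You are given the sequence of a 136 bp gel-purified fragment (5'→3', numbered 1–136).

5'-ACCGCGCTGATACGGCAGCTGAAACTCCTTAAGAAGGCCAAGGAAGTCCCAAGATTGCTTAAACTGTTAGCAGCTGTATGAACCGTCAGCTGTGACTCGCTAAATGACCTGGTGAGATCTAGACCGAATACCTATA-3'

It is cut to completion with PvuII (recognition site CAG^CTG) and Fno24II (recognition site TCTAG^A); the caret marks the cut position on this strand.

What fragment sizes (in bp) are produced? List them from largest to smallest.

55, 33, 18, 16, 14 bp

PvuII sites (CAGCTG) start at positions 16, 71, 87.
PvuII cuts after base 3 of each site, so after positions 18, 73, 89.
The Fno24II site (TCTAGA) starts at position 118.
Fno24II cuts after base 5 of each site (before the last base), so after position 122.
Combined cut positions: 18, 73, 89, 122.
Linear molecule, 4 cuts → 5 fragments:
  1–18 → 18 bp
  19–73 → 55 bp
  74–89 → 16 bp
  90–122 → 33 bp
  123–136 → 14 bp
Sorted largest to smallest: 55, 33, 18, 16, 14 bp.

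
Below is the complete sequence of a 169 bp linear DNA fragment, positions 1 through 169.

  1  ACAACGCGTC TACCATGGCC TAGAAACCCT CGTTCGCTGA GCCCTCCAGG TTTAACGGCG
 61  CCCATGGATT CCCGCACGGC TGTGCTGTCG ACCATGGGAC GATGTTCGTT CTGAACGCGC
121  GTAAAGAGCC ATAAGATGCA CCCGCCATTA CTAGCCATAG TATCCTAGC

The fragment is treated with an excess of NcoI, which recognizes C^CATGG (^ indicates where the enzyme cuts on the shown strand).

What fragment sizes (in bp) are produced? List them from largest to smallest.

NcoI sites (CCATGG) start at positions 13, 62, 92.
NcoI cuts after the first base of each site, so after positions 13, 62, 92.
Linear molecule, 3 cuts → 4 fragments:
  1–13 → 13 bp
  14–62 → 49 bp
  63–92 → 30 bp
  93–169 → 77 bp
Sorted largest to smallest: 77, 49, 30, 13 bp.

77, 49, 30, 13 bp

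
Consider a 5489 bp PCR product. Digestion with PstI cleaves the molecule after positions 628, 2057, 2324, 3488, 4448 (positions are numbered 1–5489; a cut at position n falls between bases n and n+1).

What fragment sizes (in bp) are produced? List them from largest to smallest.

Linear molecule, 5 cuts → 6 fragments:
  628 − 0 = 628 bp
  2057 − 628 = 1429 bp
  2324 − 2057 = 267 bp
  3488 − 2324 = 1164 bp
  4448 − 3488 = 960 bp
  5489 − 4448 = 1041 bp
Sorted largest to smallest: 1429, 1164, 1041, 960, 628, 267 bp.

1429, 1164, 1041, 960, 628, 267 bp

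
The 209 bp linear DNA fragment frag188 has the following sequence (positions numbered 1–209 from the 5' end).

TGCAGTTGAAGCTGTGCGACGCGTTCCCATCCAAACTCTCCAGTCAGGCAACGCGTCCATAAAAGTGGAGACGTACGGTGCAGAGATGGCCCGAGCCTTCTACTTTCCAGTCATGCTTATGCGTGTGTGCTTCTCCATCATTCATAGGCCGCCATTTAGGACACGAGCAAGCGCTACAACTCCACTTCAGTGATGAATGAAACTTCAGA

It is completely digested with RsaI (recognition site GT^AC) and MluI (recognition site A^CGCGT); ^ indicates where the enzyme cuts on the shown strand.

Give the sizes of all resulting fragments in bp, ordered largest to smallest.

The RsaI site (GTAC) starts at position 73.
RsaI cuts after base 2 of each site, so after position 74.
MluI sites (ACGCGT) start at positions 19, 51.
MluI cuts after the first base of each site, so after positions 19, 51.
Combined cut positions: 19, 51, 74.
Linear molecule, 3 cuts → 4 fragments:
  1–19 → 19 bp
  20–51 → 32 bp
  52–74 → 23 bp
  75–209 → 135 bp
Sorted largest to smallest: 135, 32, 23, 19 bp.

135, 32, 23, 19 bp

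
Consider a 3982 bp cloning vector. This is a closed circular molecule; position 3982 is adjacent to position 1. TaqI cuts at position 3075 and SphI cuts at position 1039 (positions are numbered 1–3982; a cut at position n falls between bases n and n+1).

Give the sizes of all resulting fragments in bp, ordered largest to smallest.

2036, 1946 bp

Combined cut positions (sorted): 1039, 3075.
Circular molecule, 2 cuts → 2 fragments:
  3075 − 1039 = 2036 bp
  wrap: 3982 − 3075 + 1039 = 1946 bp
Sorted largest to smallest: 2036, 1946 bp.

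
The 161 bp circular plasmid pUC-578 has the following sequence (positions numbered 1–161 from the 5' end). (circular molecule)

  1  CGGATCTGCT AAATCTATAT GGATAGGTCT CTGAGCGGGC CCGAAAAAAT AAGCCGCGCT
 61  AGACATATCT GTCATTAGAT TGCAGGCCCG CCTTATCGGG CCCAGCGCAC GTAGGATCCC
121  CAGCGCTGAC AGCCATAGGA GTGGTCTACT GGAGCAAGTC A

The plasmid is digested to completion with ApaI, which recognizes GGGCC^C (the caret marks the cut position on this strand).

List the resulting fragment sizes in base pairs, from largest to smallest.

100, 61 bp

ApaI sites (GGGCCC) start at positions 37, 98.
ApaI cuts after base 5 of each site (before the last base), so after positions 41, 102.
Circular molecule, 2 cuts → 2 fragments:
  42–102 → 61 bp
  103–161 then 1–41 → 59 + 41 = 100 bp
Sorted largest to smallest: 100, 61 bp.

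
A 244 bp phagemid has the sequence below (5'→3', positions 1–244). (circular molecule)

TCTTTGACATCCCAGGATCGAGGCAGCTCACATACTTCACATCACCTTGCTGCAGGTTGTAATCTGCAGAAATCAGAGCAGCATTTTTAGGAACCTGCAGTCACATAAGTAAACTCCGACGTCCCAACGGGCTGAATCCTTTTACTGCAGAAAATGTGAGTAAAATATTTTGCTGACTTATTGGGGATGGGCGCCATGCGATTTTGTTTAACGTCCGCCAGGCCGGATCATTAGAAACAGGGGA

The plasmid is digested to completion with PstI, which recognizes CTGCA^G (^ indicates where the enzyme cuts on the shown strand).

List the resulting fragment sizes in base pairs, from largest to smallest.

149, 50, 31, 14 bp

PstI sites (CTGCAG) start at positions 50, 64, 95, 145.
PstI cuts after base 5 of each site (before the last base), so after positions 54, 68, 99, 149.
Circular molecule, 4 cuts → 4 fragments:
  55–68 → 14 bp
  69–99 → 31 bp
  100–149 → 50 bp
  150–244 then 1–54 → 95 + 54 = 149 bp
Sorted largest to smallest: 149, 50, 31, 14 bp.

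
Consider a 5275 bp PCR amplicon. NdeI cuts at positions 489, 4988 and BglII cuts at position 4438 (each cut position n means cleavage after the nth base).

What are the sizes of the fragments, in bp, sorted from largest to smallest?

Combined cut positions (sorted): 489, 4438, 4988.
Linear molecule, 3 cuts → 4 fragments:
  489 − 0 = 489 bp
  4438 − 489 = 3949 bp
  4988 − 4438 = 550 bp
  5275 − 4988 = 287 bp
Sorted largest to smallest: 3949, 550, 489, 287 bp.

3949, 550, 489, 287 bp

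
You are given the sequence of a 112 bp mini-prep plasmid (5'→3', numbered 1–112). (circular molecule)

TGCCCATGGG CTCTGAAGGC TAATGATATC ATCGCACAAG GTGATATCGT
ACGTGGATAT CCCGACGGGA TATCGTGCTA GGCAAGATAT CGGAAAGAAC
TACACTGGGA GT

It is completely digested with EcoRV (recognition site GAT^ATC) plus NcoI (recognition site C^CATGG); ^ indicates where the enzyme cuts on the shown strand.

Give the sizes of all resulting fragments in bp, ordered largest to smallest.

EcoRV sites (GATATC) start at positions 25, 43, 56, 69, 86.
EcoRV cuts after base 3 of each site, so after positions 27, 45, 58, 71, 88.
The NcoI site (CCATGG) starts at position 4.
NcoI cuts after the first base of each site, so after position 4.
Combined cut positions: 4, 27, 45, 58, 71, 88.
Circular molecule, 6 cuts → 6 fragments:
  5–27 → 23 bp
  28–45 → 18 bp
  46–58 → 13 bp
  59–71 → 13 bp
  72–88 → 17 bp
  89–112 then 1–4 → 24 + 4 = 28 bp
Sorted largest to smallest: 28, 23, 18, 17, 13, 13 bp.

28, 23, 18, 17, 13, 13 bp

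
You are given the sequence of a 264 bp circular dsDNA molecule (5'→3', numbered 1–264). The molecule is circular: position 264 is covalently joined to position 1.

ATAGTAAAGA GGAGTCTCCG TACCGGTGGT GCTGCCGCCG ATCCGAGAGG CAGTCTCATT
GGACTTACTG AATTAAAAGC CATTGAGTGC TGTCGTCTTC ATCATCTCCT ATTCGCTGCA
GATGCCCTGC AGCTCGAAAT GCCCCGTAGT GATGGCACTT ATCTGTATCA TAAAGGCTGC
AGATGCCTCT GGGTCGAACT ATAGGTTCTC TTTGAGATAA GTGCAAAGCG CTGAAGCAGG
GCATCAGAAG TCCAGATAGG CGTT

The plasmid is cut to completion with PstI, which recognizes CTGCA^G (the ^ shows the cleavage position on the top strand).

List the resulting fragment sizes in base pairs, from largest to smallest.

203, 50, 11 bp

PstI sites (CTGCAG) start at positions 116, 127, 177.
PstI cuts after base 5 of each site (before the last base), so after positions 120, 131, 181.
Circular molecule, 3 cuts → 3 fragments:
  121–131 → 11 bp
  132–181 → 50 bp
  182–264 then 1–120 → 83 + 120 = 203 bp
Sorted largest to smallest: 203, 50, 11 bp.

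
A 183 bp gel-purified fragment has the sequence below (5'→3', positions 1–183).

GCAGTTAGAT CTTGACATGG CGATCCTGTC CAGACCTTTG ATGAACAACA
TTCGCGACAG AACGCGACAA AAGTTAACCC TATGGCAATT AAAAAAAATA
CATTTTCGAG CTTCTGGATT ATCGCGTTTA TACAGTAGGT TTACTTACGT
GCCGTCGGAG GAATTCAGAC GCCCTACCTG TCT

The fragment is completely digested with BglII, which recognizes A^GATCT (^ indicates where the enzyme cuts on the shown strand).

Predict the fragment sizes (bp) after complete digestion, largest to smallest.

The BglII site (AGATCT) starts at position 7.
BglII cuts after the first base of each site, so after position 7.
Linear molecule, 1 cut → 2 fragments:
  1–7 → 7 bp
  8–183 → 176 bp
Sorted largest to smallest: 176, 7 bp.

176, 7 bp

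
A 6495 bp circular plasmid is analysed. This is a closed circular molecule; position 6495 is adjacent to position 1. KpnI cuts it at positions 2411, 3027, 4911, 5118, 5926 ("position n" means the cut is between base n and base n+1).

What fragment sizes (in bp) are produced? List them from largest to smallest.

Circular molecule, 5 cuts → 5 fragments:
  3027 − 2411 = 616 bp
  4911 − 3027 = 1884 bp
  5118 − 4911 = 207 bp
  5926 − 5118 = 808 bp
  wrap: 6495 − 5926 + 2411 = 2980 bp
Sorted largest to smallest: 2980, 1884, 808, 616, 207 bp.

2980, 1884, 808, 616, 207 bp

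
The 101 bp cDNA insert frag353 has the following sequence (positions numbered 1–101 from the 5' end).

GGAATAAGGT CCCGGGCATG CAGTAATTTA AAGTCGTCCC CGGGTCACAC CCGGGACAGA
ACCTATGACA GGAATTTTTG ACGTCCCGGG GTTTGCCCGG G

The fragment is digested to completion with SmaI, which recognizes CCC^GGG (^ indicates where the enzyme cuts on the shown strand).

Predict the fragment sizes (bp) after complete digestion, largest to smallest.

35, 28, 13, 11, 11, 3 bp

SmaI sites (CCCGGG) start at positions 11, 39, 50, 85, 96.
SmaI cuts after base 3 of each site, so after positions 13, 41, 52, 87, 98.
Linear molecule, 5 cuts → 6 fragments:
  1–13 → 13 bp
  14–41 → 28 bp
  42–52 → 11 bp
  53–87 → 35 bp
  88–98 → 11 bp
  99–101 → 3 bp
Sorted largest to smallest: 35, 28, 13, 11, 11, 3 bp.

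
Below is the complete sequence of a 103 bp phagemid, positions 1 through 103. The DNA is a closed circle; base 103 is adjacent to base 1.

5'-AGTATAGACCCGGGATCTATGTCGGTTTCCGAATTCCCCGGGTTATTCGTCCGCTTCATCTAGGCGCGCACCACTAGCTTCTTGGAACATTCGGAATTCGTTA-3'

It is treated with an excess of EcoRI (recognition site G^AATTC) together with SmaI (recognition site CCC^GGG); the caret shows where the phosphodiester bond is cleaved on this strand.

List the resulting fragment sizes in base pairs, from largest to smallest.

55, 20, 20, 8 bp

EcoRI sites (GAATTC) start at positions 31, 94.
EcoRI cuts after the first base of each site, so after positions 31, 94.
SmaI sites (CCCGGG) start at positions 9, 37.
SmaI cuts after base 3 of each site, so after positions 11, 39.
Combined cut positions: 11, 31, 39, 94.
Circular molecule, 4 cuts → 4 fragments:
  12–31 → 20 bp
  32–39 → 8 bp
  40–94 → 55 bp
  95–103 then 1–11 → 9 + 11 = 20 bp
Sorted largest to smallest: 55, 20, 20, 8 bp.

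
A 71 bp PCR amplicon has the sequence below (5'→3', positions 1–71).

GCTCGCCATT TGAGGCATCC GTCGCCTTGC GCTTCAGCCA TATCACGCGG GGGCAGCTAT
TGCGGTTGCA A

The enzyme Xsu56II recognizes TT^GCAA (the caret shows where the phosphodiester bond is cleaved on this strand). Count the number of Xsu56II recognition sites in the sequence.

1

TTGCAA occurs starting at position 66.
Xsu56II cuts at 1 site.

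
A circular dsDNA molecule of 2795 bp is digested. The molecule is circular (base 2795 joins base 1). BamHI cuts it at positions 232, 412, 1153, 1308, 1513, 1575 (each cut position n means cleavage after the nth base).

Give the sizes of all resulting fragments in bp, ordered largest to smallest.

1452, 741, 205, 180, 155, 62 bp

Circular molecule, 6 cuts → 6 fragments:
  412 − 232 = 180 bp
  1153 − 412 = 741 bp
  1308 − 1153 = 155 bp
  1513 − 1308 = 205 bp
  1575 − 1513 = 62 bp
  wrap: 2795 − 1575 + 232 = 1452 bp
Sorted largest to smallest: 1452, 741, 205, 180, 155, 62 bp.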